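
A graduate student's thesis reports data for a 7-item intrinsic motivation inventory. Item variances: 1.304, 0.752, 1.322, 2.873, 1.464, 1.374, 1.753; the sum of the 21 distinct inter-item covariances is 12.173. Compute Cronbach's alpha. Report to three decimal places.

Σσᵢ² = 1.304 + 0.752 + 1.322 + 2.873 + 1.464 + 1.374 + 1.753 = 10.842
Sum of distinct covariances = 12.173
Var(T) = Σσᵢ² + 2·Σcov = 10.842 + 2 × 12.173 = 35.188
α = (7/6)·(1 − 10.842/35.188) = 0.807

Cronbach's alpha = 0.807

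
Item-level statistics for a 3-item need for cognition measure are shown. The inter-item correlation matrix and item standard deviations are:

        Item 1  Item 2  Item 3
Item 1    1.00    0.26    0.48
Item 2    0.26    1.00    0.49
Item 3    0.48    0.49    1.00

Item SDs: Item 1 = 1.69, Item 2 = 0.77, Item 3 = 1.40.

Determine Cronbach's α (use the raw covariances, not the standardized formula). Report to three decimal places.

Σσ²ᵢ = 1.69² + 0.77² + 1.40² = 5.4090
Covariances σ_ij = r_ij · s_i · s_j:
  σ(Item 1,Item 2) = 0.26 × 1.69 × 0.77 = 0.3383
  σ(Item 1,Item 3) = 0.48 × 1.69 × 1.40 = 1.1357
  σ(Item 2,Item 3) = 0.49 × 0.77 × 1.40 = 0.5282
σ²_T = Σσ²ᵢ + 2·Σσ_ij = 5.4090 + 2 × 2.0022 = 9.4134
α = (3/2)·(1 − 5.4090/9.4134) = 0.638

α = 0.638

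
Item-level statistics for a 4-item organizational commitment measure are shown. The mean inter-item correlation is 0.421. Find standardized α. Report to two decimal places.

Standardized α = k·r̄ / (1 + (k−1)·r̄) = 4 × 0.421 / (1 + 3 × 0.421)
  = 1.6840 / 2.2630 = 0.74

standardized α = 0.74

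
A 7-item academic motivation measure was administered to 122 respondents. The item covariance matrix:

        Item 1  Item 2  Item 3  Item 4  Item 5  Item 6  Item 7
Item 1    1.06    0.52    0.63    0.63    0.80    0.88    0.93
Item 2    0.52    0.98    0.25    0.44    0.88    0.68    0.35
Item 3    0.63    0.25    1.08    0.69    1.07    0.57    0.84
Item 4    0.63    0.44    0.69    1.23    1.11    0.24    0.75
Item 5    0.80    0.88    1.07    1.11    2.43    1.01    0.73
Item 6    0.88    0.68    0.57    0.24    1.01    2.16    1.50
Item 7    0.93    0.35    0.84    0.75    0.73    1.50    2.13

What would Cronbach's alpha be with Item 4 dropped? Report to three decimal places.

Cronbach's alpha = 0.843

Remaining items: Item 1, Item 2, Item 3, Item 5, Item 6, Item 7 (k = 6).
sum of item variances = 1.06 + 0.98 + 1.08 + 2.43 + 2.16 + 2.13 = 9.84
total variance = 9.84 + 2 × 11.64 = 33.12
α (item deleted) = (6/5)·(1 − 9.84/33.12) = 0.843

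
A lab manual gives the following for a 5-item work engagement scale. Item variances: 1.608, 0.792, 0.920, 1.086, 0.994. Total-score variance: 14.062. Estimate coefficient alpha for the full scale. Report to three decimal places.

α = 0.770

Σσ²ᵢ = 1.608 + 0.792 + 0.920 + 1.086 + 0.994 = 5.400
α = (k/(k−1))·(1 − Σσ²ᵢ/σ²_total) = (5/4)·(1 − 5.400/14.062) = 0.770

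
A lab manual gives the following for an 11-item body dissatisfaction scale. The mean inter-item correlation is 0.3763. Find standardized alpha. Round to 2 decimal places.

standardized alpha = 0.87

Standardized α = k·r̄ / (1 + (k−1)·r̄) = 11 × 0.3763 / (1 + 10 × 0.3763)
  = 4.1393 / 4.7630 = 0.87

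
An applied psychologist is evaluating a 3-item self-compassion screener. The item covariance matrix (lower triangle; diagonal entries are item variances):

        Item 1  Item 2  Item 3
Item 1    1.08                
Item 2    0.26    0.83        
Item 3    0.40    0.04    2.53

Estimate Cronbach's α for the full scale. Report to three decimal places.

Cronbach's α = 0.360

Σσ²ᵢ = 1.08 + 0.83 + 2.53 = 4.44
Sum of off-diagonal covariances = 0.70
σ²_total = 4.44 + 2 × 0.70 = 5.84
α = (k/(k−1))·(1 − Σσ²ᵢ/σ²_total) = (3/2)·(1 − 4.44/5.84) = 0.360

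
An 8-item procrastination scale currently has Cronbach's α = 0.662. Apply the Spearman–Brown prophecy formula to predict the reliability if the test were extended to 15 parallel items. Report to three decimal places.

predicted reliability = 0.786

Length factor m = 15/8 = 1.8750
α' = m·α / (1 + (m−1)·α)
   = 15/8 × 0.662 / (1 + (15/8 − 1) × 0.662)
   = 1.2412 / 1.5793 = 0.786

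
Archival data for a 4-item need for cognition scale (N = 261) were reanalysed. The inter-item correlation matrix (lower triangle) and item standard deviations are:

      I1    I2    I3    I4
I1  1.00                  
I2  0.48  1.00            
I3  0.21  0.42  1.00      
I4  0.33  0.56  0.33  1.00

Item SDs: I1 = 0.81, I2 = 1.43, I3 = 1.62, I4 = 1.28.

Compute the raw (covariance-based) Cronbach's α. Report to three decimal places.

Cronbach's α = 0.701

Σσ²ᵢ = 0.81² + 1.43² + 1.62² + 1.28² = 6.9638
Covariances σ_ij = r_ij · s_i · s_j:
  σ(I1,I2) = 0.48 × 0.81 × 1.43 = 0.5560
  σ(I1,I3) = 0.21 × 0.81 × 1.62 = 0.2756
  σ(I1,I4) = 0.33 × 0.81 × 1.28 = 0.3421
  σ(I2,I3) = 0.42 × 1.43 × 1.62 = 0.9730
  σ(I2,I4) = 0.56 × 1.43 × 1.28 = 1.0250
  σ(I3,I4) = 0.33 × 1.62 × 1.28 = 0.6843
σ²_T = Σσ²ᵢ + 2·Σσ_ij = 6.9638 + 2 × 3.8560 = 14.6758
α = (4/3)·(1 − 6.9638/14.6758) = 0.701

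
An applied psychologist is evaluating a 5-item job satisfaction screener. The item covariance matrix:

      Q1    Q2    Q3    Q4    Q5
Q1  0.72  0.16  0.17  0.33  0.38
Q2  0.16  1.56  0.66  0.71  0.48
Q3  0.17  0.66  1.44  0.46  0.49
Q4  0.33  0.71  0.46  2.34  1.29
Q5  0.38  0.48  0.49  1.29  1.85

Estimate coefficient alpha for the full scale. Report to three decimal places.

ΣVar(i) = 0.72 + 1.56 + 1.44 + 2.34 + 1.85 = 7.91
Σ_{i<j} σ_ij = 5.13
total variance = 7.91 + 2 × 5.13 = 18.17
α = (k/(k−1))·(1 − ΣVar(i)/total variance) = (5/4)·(1 − 7.91/18.17) = 0.706

α = 0.706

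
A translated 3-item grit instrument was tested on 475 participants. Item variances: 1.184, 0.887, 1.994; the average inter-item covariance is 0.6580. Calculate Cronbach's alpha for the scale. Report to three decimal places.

α = 0.739

Σσ²ᵢ = 1.184 + 0.887 + 1.994 = 4.065
Sum of the 3 distinct covariances = 3 × 0.6580 = 1.9740
σ²_T = Σσ²ᵢ + 2·Σcov = 4.065 + 2 × 1.9740 = 8.0130
α = (3/2)·(1 − 4.065/8.0130) = 0.739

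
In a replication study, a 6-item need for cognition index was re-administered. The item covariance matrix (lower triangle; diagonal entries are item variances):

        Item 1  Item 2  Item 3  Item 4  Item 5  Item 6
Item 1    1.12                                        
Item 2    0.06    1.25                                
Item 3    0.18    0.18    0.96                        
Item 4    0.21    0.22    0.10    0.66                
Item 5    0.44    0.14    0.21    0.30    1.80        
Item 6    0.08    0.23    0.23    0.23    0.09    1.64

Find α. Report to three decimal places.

α = 0.526

Σσ²ᵢ = 1.12 + 1.25 + 0.96 + 0.66 + 1.80 + 1.64 = 7.43
Σ_{i<j} σ_ij = 2.90
Var(T) = 7.43 + 2 × 2.90 = 13.23
α = (k/(k−1))·(1 − Σσ²ᵢ/Var(T)) = (6/5)·(1 − 7.43/13.23) = 0.526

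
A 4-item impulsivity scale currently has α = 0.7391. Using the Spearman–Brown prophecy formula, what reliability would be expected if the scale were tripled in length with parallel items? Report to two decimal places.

predicted reliability = 0.89

Length factor m = 3
α' = m·α / (1 + (m−1)·α)
   = 3 × 0.7391 / (1 + (3 − 1) × 0.7391)
   = 2.2173 / 2.4782 = 0.89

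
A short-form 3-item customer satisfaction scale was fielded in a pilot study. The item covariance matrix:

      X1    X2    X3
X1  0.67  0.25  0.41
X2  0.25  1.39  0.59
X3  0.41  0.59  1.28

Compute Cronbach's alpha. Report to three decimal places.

α = 0.642

Σσᵢ² = 0.67 + 1.39 + 1.28 = 3.34
Sum of off-diagonal covariances = 1.25
Var(T) = 3.34 + 2 × 1.25 = 5.84
α = (k/(k−1))·(1 − Σσᵢ²/Var(T)) = (3/2)·(1 − 3.34/5.84) = 0.642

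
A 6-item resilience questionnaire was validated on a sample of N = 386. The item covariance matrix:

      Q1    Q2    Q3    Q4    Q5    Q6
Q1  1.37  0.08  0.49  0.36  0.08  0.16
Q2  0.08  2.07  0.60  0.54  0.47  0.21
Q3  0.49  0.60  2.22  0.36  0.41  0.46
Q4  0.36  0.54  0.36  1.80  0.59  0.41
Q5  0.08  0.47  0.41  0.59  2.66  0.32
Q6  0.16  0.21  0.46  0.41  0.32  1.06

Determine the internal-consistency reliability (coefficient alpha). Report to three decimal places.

Σσᵢ² = 1.37 + 2.07 + 2.22 + 1.80 + 2.66 + 1.06 = 11.18
Sum of off-diagonal covariances = 5.54
Var(T) = 11.18 + 2 × 5.54 = 22.26
α = (k/(k−1))·(1 − Σσᵢ²/Var(T)) = (6/5)·(1 − 11.18/22.26) = 0.597

coefficient alpha = 0.597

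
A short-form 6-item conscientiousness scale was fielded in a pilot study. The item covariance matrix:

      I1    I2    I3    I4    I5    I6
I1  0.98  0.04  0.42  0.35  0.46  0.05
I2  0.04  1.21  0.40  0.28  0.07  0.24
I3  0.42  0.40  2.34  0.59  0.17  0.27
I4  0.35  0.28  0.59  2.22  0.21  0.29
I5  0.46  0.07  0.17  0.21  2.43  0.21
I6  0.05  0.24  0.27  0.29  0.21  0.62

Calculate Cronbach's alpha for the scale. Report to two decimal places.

α = 0.54

Σσ²ᵢ = 0.98 + 1.21 + 2.34 + 2.22 + 2.43 + 0.62 = 9.80
Sum of the distinct covariances = 4.05
Var(T) = 9.80 + 2 × 4.05 = 17.90
α = (k/(k−1))·(1 − Σσ²ᵢ/Var(T)) = (6/5)·(1 − 9.80/17.90) = 0.54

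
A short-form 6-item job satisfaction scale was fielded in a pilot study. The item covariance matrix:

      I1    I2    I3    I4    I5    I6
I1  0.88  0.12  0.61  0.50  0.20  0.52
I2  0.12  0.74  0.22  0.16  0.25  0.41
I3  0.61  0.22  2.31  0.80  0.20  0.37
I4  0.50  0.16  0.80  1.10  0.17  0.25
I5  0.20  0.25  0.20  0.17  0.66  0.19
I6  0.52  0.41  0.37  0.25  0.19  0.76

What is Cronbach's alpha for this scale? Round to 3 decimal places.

Cronbach's alpha = 0.728

Σσᵢ² = 0.88 + 0.74 + 2.31 + 1.10 + 0.66 + 0.76 = 6.45
Σ_{i<j} σ_ij = 4.97
σ²_total = 6.45 + 2 × 4.97 = 16.39
α = (k/(k−1))·(1 − Σσᵢ²/σ²_total) = (6/5)·(1 − 6.45/16.39) = 0.728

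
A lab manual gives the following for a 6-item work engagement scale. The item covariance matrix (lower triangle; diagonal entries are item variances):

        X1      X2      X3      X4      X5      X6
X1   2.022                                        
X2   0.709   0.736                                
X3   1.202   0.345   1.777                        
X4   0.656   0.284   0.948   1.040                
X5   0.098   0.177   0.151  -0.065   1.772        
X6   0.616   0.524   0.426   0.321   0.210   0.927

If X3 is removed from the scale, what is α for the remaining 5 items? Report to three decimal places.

Remaining items: X1, X2, X4, X5, X6 (k = 5).
ΣVar(i) = 2.022 + 0.736 + 1.040 + 1.772 + 0.927 = 6.497
σ²_total = 6.497 + 2 × 3.530 = 13.557
α (item deleted) = (5/4)·(1 − 6.497/13.557) = 0.651

α = 0.651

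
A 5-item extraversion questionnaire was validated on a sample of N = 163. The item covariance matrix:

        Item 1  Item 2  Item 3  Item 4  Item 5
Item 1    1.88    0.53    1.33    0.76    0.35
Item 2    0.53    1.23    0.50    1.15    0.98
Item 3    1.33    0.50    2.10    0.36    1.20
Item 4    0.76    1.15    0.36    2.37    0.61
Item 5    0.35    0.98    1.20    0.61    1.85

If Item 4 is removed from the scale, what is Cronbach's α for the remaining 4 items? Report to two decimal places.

α = 0.77

Remaining items: Item 1, Item 2, Item 3, Item 5 (k = 4).
Σσᵢ² = 1.88 + 1.23 + 2.10 + 1.85 = 7.06
Var(T) = 7.06 + 2 × 4.89 = 16.84
α (item deleted) = (4/3)·(1 − 7.06/16.84) = 0.77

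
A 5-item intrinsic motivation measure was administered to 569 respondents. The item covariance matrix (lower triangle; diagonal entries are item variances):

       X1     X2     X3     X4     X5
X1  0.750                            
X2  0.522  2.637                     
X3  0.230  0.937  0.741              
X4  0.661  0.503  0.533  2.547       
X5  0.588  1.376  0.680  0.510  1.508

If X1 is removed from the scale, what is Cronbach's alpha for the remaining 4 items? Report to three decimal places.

Cronbach's alpha = 0.733

Remaining items: X2, X3, X4, X5 (k = 4).
Σσᵢ² = 2.637 + 0.741 + 2.547 + 1.508 = 7.433
Var(T) = 7.433 + 2 × 4.539 = 16.511
α (item deleted) = (4/3)·(1 − 7.433/16.511) = 0.733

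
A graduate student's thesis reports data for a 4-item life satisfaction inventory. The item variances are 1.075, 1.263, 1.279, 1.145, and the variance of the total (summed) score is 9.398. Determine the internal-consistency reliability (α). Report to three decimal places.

Σσᵢ² = 1.075 + 1.263 + 1.279 + 1.145 = 4.762
α = (k/(k−1))·(1 − Σσᵢ²/σ²_T) = (4/3)·(1 − 4.762/9.398) = 0.658

α = 0.658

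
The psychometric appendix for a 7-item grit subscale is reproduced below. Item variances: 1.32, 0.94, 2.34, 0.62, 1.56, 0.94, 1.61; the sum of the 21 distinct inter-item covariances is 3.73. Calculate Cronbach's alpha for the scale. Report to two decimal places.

Σσ²ᵢ = 1.32 + 0.94 + 2.34 + 0.62 + 1.56 + 0.94 + 1.61 = 9.33
Sum of distinct covariances = 3.73
σ²_total = Σσ²ᵢ + 2·Σcov = 9.33 + 2 × 3.73 = 16.79
α = (7/6)·(1 − 9.33/16.79) = 0.52

α = 0.52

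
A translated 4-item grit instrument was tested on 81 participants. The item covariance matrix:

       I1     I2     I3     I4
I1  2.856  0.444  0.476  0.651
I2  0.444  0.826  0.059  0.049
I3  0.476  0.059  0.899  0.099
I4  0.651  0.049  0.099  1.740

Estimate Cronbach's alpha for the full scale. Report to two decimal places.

Σσ²ᵢ = 2.856 + 0.826 + 0.899 + 1.740 = 6.321
Sum of the distinct covariances = 1.778
Var(T) = 6.321 + 2 × 1.778 = 9.877
α = (k/(k−1))·(1 − Σσ²ᵢ/Var(T)) = (4/3)·(1 − 6.321/9.877) = 0.48

α = 0.48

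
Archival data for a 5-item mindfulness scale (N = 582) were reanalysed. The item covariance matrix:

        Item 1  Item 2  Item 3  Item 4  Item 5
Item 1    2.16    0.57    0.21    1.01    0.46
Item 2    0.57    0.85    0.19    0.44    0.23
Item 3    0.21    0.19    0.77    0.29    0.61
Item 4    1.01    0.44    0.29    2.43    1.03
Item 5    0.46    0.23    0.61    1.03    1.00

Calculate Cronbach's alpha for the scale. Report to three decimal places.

α = 0.729

ΣVar(i) = 2.16 + 0.85 + 0.77 + 2.43 + 1.00 = 7.21
Sum of off-diagonal covariances = 5.04
σ²_T = 7.21 + 2 × 5.04 = 17.29
α = (k/(k−1))·(1 − ΣVar(i)/σ²_T) = (5/4)·(1 − 7.21/17.29) = 0.729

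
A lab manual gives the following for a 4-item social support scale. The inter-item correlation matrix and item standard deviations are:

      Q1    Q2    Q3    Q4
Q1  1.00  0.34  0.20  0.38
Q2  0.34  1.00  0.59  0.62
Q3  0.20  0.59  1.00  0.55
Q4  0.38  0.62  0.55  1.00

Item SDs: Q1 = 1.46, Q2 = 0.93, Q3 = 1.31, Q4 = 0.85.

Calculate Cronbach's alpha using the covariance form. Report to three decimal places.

α = 0.714

Σσ²ᵢ = 1.46² + 0.93² + 1.31² + 0.85² = 5.4351
Covariances σ_ij = r_ij · s_i · s_j:
  σ(Q1,Q2) = 0.34 × 1.46 × 0.93 = 0.4617
  σ(Q1,Q3) = 0.20 × 1.46 × 1.31 = 0.3825
  σ(Q1,Q4) = 0.38 × 1.46 × 0.85 = 0.4716
  σ(Q2,Q3) = 0.59 × 0.93 × 1.31 = 0.7188
  σ(Q2,Q4) = 0.62 × 0.93 × 0.85 = 0.4901
  σ(Q3,Q4) = 0.55 × 1.31 × 0.85 = 0.6124
σ²_T = Σσ²ᵢ + 2·Σσ_ij = 5.4351 + 2 × 3.1371 = 11.7093
α = (4/3)·(1 − 5.4351/11.7093) = 0.714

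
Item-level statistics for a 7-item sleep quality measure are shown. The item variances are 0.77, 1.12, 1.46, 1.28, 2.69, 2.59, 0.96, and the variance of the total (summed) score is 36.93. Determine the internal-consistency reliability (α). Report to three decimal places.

ΣVar(i) = 0.77 + 1.12 + 1.46 + 1.28 + 2.69 + 2.59 + 0.96 = 10.87
α = (k/(k−1))·(1 − ΣVar(i)/σ²_total) = (7/6)·(1 − 10.87/36.93) = 0.823

α = 0.823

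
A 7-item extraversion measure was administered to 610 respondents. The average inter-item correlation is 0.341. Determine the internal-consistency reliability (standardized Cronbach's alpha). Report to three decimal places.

Standardized α = k·r̄ / (1 + (k−1)·r̄) = 7 × 0.341 / (1 + 6 × 0.341)
  = 2.3870 / 3.0460 = 0.784

standardized Cronbach's alpha = 0.784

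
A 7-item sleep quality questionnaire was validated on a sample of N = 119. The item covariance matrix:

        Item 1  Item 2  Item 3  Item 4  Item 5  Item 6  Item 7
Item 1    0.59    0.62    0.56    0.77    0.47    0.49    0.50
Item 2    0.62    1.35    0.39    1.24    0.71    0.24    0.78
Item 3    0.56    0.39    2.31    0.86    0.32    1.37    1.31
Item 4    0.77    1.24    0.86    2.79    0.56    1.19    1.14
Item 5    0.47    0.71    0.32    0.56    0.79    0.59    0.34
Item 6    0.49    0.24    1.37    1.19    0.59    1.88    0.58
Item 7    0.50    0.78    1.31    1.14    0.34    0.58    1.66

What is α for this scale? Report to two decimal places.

α = 0.85

sum of item variances = 0.59 + 1.35 + 2.31 + 2.79 + 0.79 + 1.88 + 1.66 = 11.37
Sum of off-diagonal covariances = 15.03
σ²_T = 11.37 + 2 × 15.03 = 41.43
α = (k/(k−1))·(1 − sum of item variances/σ²_T) = (7/6)·(1 − 11.37/41.43) = 0.85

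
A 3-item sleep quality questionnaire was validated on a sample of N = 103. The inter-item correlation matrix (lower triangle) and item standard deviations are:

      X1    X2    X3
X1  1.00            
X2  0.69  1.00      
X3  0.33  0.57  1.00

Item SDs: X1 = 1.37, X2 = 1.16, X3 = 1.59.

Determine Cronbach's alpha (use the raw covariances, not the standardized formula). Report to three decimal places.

Σσ²ᵢ = 1.37² + 1.16² + 1.59² = 5.7506
Covariances σ_ij = r_ij · s_i · s_j:
  σ(X1,X2) = 0.69 × 1.37 × 1.16 = 1.0965
  σ(X1,X3) = 0.33 × 1.37 × 1.59 = 0.7188
  σ(X2,X3) = 0.57 × 1.16 × 1.59 = 1.0513
σ²_T = Σσ²ᵢ + 2·Σσ_ij = 5.7506 + 2 × 2.8666 = 11.4838
α = (3/2)·(1 − 5.7506/11.4838) = 0.749

Cronbach's alpha = 0.749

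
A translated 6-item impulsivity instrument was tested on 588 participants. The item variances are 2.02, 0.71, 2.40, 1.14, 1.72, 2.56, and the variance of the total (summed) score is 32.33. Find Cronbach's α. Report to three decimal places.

sum of item variances = 2.02 + 0.71 + 2.40 + 1.14 + 1.72 + 2.56 = 10.55
α = (k/(k−1))·(1 − sum of item variances/σ²_total) = (6/5)·(1 − 10.55/32.33) = 0.808

α = 0.808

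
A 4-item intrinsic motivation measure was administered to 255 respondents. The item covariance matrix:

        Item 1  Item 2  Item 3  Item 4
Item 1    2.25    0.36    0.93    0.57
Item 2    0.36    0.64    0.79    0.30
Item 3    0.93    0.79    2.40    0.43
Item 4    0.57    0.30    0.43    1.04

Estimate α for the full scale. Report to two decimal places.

α = 0.69

Σσᵢ² = 2.25 + 0.64 + 2.40 + 1.04 = 6.33
Sum of off-diagonal covariances = 3.38
σ²_T = 6.33 + 2 × 3.38 = 13.09
α = (k/(k−1))·(1 − Σσᵢ²/σ²_T) = (4/3)·(1 − 6.33/13.09) = 0.69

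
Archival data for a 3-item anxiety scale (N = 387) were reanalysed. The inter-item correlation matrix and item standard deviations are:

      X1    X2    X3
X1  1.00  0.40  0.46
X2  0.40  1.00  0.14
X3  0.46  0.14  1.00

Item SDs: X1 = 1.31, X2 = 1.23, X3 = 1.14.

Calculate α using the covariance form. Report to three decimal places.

α = 0.604

Σσ²ᵢ = 1.31² + 1.23² + 1.14² = 4.5286
Covariances σ_ij = r_ij · s_i · s_j:
  σ(X1,X2) = 0.40 × 1.31 × 1.23 = 0.6445
  σ(X1,X3) = 0.46 × 1.31 × 1.14 = 0.6870
  σ(X2,X3) = 0.14 × 1.23 × 1.14 = 0.1963
σ²_T = Σσ²ᵢ + 2·Σσ_ij = 4.5286 + 2 × 1.5278 = 7.5842
α = (3/2)·(1 − 4.5286/7.5842) = 0.604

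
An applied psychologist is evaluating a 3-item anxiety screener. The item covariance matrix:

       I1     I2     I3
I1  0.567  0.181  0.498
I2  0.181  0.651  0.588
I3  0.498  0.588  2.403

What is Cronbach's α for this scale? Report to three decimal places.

ΣVar(i) = 0.567 + 0.651 + 2.403 = 3.621
Sum of the distinct covariances = 1.267
Var(T) = 3.621 + 2 × 1.267 = 6.155
α = (k/(k−1))·(1 − ΣVar(i)/Var(T)) = (3/2)·(1 − 3.621/6.155) = 0.618

Cronbach's α = 0.618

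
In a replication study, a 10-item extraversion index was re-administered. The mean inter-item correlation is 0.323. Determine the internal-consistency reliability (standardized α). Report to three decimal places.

α = 0.827

Standardized α = k·r̄ / (1 + (k−1)·r̄) = 10 × 0.323 / (1 + 9 × 0.323)
  = 3.2300 / 3.9070 = 0.827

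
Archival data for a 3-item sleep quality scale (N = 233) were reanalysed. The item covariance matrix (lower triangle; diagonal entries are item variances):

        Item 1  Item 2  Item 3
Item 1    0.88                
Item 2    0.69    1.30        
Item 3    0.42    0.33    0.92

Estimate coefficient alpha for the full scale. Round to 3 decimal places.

Σσᵢ² = 0.88 + 1.30 + 0.92 = 3.10
Sum of off-diagonal covariances = 1.44
Var(T) = 3.10 + 2 × 1.44 = 5.98
α = (k/(k−1))·(1 − Σσᵢ²/Var(T)) = (3/2)·(1 − 3.10/5.98) = 0.722

coefficient alpha = 0.722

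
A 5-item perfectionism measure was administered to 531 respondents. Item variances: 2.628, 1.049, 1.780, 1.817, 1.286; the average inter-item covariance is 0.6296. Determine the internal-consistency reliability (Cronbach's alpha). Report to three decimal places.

Cronbach's alpha = 0.744

Σσ²ᵢ = 2.628 + 1.049 + 1.780 + 1.817 + 1.286 = 8.560
Sum of the 10 distinct covariances = 10 × 0.6296 = 6.2960
Var(T) = Σσ²ᵢ + 2·Σcov = 8.560 + 2 × 6.2960 = 21.1520
α = (5/4)·(1 − 8.560/21.1520) = 0.744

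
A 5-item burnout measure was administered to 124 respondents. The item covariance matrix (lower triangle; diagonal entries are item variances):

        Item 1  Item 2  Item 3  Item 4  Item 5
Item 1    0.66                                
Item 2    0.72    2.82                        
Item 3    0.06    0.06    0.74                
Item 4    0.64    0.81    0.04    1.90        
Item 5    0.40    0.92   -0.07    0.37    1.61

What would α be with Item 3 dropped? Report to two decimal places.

Remaining items: Item 1, Item 2, Item 4, Item 5 (k = 4).
Σσᵢ² = 0.66 + 2.82 + 1.90 + 1.61 = 6.99
total variance = 6.99 + 2 × 3.86 = 14.71
α (item deleted) = (4/3)·(1 − 6.99/14.71) = 0.70

α = 0.70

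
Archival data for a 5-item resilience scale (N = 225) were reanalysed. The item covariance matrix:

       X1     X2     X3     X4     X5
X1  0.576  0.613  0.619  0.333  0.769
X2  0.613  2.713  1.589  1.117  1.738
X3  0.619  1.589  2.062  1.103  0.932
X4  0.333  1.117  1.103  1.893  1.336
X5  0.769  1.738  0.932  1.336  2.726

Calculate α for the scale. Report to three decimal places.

Σσᵢ² = 0.576 + 2.713 + 2.062 + 1.893 + 2.726 = 9.970
Σ_{i<j} σ_ij = 10.149
σ²_total = 9.970 + 2 × 10.149 = 30.268
α = (k/(k−1))·(1 − Σσᵢ²/σ²_total) = (5/4)·(1 − 9.970/30.268) = 0.838

α = 0.838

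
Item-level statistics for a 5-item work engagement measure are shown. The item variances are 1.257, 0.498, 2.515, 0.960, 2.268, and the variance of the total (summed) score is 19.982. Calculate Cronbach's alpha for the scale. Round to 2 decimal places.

α = 0.78

Σσᵢ² = 1.257 + 0.498 + 2.515 + 0.960 + 2.268 = 7.498
α = (k/(k−1))·(1 − Σσᵢ²/σ²_total) = (5/4)·(1 − 7.498/19.982) = 0.78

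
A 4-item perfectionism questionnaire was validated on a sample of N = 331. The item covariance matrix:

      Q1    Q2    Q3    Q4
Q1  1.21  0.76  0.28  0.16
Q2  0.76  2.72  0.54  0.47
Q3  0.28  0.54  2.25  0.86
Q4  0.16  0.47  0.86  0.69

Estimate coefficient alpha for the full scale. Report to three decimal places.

coefficient alpha = 0.629

Σσ²ᵢ = 1.21 + 2.72 + 2.25 + 0.69 = 6.87
Sum of the distinct covariances = 3.07
total variance = 6.87 + 2 × 3.07 = 13.01
α = (k/(k−1))·(1 − Σσ²ᵢ/total variance) = (4/3)·(1 − 6.87/13.01) = 0.629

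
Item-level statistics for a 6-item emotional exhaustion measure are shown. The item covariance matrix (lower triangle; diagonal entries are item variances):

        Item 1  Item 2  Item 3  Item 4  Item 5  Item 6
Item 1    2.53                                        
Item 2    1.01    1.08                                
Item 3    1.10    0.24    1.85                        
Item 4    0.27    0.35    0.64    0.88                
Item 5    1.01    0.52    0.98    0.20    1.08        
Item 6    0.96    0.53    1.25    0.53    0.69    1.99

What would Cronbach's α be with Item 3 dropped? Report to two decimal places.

Cronbach's α = 0.77

Remaining items: Item 1, Item 2, Item 4, Item 5, Item 6 (k = 5).
sum of item variances = 2.53 + 1.08 + 0.88 + 1.08 + 1.99 = 7.56
σ²_total = 7.56 + 2 × 6.07 = 19.70
α (item deleted) = (5/4)·(1 − 7.56/19.70) = 0.77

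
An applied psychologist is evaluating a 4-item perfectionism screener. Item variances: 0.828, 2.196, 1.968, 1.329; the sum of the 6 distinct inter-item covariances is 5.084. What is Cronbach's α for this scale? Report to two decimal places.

Σσ²ᵢ = 0.828 + 2.196 + 1.968 + 1.329 = 6.321
Sum of distinct covariances = 5.084
total variance = Σσ²ᵢ + 2·Σcov = 6.321 + 2 × 5.084 = 16.489
α = (4/3)·(1 − 6.321/16.489) = 0.82

α = 0.82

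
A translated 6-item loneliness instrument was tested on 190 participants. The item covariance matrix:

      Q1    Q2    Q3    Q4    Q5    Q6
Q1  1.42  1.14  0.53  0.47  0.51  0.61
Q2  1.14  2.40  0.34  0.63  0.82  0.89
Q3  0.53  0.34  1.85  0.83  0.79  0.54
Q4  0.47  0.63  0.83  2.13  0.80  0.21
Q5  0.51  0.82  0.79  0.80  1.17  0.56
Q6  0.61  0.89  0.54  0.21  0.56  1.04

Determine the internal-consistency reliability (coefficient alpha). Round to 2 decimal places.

α = 0.79

sum of item variances = 1.42 + 2.40 + 1.85 + 2.13 + 1.17 + 1.04 = 10.01
Sum of off-diagonal covariances = 9.67
Var(T) = 10.01 + 2 × 9.67 = 29.35
α = (k/(k−1))·(1 − sum of item variances/Var(T)) = (6/5)·(1 − 10.01/29.35) = 0.79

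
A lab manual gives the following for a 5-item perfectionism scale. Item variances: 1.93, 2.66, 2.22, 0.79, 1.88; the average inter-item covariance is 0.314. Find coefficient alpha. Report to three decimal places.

coefficient alpha = 0.498

Σσᵢ² = 1.93 + 2.66 + 2.22 + 0.79 + 1.88 = 9.48
Sum of the 10 distinct covariances = 10 × 0.314 = 3.140
σ²_total = Σσᵢ² + 2·Σcov = 9.48 + 2 × 3.140 = 15.760
α = (5/4)·(1 − 9.48/15.760) = 0.498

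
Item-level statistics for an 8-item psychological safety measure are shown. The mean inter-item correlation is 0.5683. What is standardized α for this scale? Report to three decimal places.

standardized α = 0.913

Standardized α = k·r̄ / (1 + (k−1)·r̄) = 8 × 0.5683 / (1 + 7 × 0.5683)
  = 4.5464 / 4.9781 = 0.913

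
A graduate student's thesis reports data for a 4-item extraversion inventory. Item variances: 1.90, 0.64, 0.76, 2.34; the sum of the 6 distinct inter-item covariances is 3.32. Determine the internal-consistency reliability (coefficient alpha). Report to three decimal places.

Σσ²ᵢ = 1.90 + 0.64 + 0.76 + 2.34 = 5.64
Sum of distinct covariances = 3.32
total variance = Σσ²ᵢ + 2·Σcov = 5.64 + 2 × 3.32 = 12.28
α = (4/3)·(1 − 5.64/12.28) = 0.721

α = 0.721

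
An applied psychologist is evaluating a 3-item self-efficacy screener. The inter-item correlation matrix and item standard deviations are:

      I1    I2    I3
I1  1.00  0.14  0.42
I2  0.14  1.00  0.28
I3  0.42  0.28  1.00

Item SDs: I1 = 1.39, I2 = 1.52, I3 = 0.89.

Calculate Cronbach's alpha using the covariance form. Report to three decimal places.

Cronbach's alpha = 0.483

Σσ²ᵢ = 1.39² + 1.52² + 0.89² = 5.0346
Covariances σ_ij = r_ij · s_i · s_j:
  σ(I1,I2) = 0.14 × 1.39 × 1.52 = 0.2958
  σ(I1,I3) = 0.42 × 1.39 × 0.89 = 0.5196
  σ(I2,I3) = 0.28 × 1.52 × 0.89 = 0.3788
σ²_T = Σσ²ᵢ + 2·Σσ_ij = 5.0346 + 2 × 1.1942 = 7.4230
α = (3/2)·(1 − 5.0346/7.4230) = 0.483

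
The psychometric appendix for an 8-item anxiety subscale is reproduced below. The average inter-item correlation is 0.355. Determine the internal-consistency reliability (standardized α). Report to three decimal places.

α = 0.815

Standardized α = k·r̄ / (1 + (k−1)·r̄) = 8 × 0.355 / (1 + 7 × 0.355)
  = 2.8400 / 3.4850 = 0.815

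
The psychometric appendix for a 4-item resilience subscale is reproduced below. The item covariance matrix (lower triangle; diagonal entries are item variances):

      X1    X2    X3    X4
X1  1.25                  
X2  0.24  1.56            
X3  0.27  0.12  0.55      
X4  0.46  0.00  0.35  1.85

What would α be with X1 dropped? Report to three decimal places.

α = 0.288

Remaining items: X2, X3, X4 (k = 3).
ΣVar(i) = 1.56 + 0.55 + 1.85 = 3.96
Var(T) = 3.96 + 2 × 0.47 = 4.90
α (item deleted) = (3/2)·(1 − 3.96/4.90) = 0.288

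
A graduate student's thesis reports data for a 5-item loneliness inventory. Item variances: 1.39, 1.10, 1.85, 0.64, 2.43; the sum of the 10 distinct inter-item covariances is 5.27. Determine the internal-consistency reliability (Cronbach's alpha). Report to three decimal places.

Σσᵢ² = 1.39 + 1.10 + 1.85 + 0.64 + 2.43 = 7.41
Sum of distinct covariances = 5.27
Var(T) = Σσᵢ² + 2·Σcov = 7.41 + 2 × 5.27 = 17.95
α = (5/4)·(1 − 7.41/17.95) = 0.734

Cronbach's alpha = 0.734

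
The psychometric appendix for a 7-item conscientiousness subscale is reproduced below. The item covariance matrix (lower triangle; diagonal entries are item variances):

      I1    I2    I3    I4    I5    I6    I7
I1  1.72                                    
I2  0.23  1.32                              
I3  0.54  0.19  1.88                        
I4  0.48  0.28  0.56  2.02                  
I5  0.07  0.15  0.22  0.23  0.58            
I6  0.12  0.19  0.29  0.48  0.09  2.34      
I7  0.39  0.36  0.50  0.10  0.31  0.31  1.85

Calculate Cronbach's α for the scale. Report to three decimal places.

α = 0.595

Σσᵢ² = 1.72 + 1.32 + 1.88 + 2.02 + 0.58 + 2.34 + 1.85 = 11.71
Sum of off-diagonal covariances = 6.09
σ²_T = 11.71 + 2 × 6.09 = 23.89
α = (k/(k−1))·(1 − Σσᵢ²/σ²_T) = (7/6)·(1 − 11.71/23.89) = 0.595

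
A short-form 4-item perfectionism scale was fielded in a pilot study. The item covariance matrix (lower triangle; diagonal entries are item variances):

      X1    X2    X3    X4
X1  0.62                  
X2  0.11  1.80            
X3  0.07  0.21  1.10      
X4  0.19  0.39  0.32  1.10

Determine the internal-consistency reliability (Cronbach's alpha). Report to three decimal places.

α = 0.478

Σσᵢ² = 0.62 + 1.80 + 1.10 + 1.10 = 4.62
Sum of off-diagonal covariances = 1.29
σ²_T = 4.62 + 2 × 1.29 = 7.20
α = (k/(k−1))·(1 − Σσᵢ²/σ²_T) = (4/3)·(1 − 4.62/7.20) = 0.478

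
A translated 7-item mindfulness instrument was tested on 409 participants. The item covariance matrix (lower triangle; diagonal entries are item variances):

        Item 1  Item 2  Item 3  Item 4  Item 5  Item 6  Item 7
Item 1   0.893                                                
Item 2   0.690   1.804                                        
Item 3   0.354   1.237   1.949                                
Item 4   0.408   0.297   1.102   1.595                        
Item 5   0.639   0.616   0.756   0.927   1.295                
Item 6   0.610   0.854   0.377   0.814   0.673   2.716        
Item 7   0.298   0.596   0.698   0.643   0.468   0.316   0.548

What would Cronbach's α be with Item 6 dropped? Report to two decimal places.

Remaining items: Item 1, Item 2, Item 3, Item 4, Item 5, Item 7 (k = 6).
ΣVar(i) = 0.893 + 1.804 + 1.949 + 1.595 + 1.295 + 0.548 = 8.084
total variance = 8.084 + 2 × 9.729 = 27.542
α (item deleted) = (6/5)·(1 − 8.084/27.542) = 0.85

α = 0.85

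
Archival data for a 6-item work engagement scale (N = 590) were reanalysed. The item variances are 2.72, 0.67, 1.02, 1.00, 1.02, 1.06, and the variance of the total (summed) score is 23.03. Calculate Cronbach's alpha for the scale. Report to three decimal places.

Cronbach's alpha = 0.810

Σσᵢ² = 2.72 + 0.67 + 1.02 + 1.00 + 1.02 + 1.06 = 7.49
α = (k/(k−1))·(1 − Σσᵢ²/total variance) = (6/5)·(1 − 7.49/23.03) = 0.810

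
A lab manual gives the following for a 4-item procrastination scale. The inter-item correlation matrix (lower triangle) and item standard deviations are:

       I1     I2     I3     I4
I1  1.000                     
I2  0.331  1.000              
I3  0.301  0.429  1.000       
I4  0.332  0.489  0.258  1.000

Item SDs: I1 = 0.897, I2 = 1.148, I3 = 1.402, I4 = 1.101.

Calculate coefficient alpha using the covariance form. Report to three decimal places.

α = 0.679

Σσ²ᵢ = 0.897² + 1.148² + 1.402² + 1.101² = 5.3003
Covariances σ_ij = r_ij · s_i · s_j:
  σ(I1,I2) = 0.331 × 0.897 × 1.148 = 0.3408
  σ(I1,I3) = 0.301 × 0.897 × 1.402 = 0.3785
  σ(I1,I4) = 0.332 × 0.897 × 1.101 = 0.3279
  σ(I2,I3) = 0.429 × 1.148 × 1.402 = 0.6905
  σ(I2,I4) = 0.489 × 1.148 × 1.101 = 0.6181
  σ(I3,I4) = 0.258 × 1.402 × 1.101 = 0.3982
σ²_T = Σσ²ᵢ + 2·Σσ_ij = 5.3003 + 2 × 2.7540 = 10.8083
α = (4/3)·(1 − 5.3003/10.8083) = 0.679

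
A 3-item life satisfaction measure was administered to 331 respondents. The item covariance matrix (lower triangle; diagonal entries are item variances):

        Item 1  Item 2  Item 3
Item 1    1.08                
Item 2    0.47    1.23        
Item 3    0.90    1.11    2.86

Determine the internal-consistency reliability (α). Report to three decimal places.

α = 0.734

Σσ²ᵢ = 1.08 + 1.23 + 2.86 = 5.17
Sum of off-diagonal covariances = 2.48
σ²_T = 5.17 + 2 × 2.48 = 10.13
α = (k/(k−1))·(1 − Σσ²ᵢ/σ²_T) = (3/2)·(1 − 5.17/10.13) = 0.734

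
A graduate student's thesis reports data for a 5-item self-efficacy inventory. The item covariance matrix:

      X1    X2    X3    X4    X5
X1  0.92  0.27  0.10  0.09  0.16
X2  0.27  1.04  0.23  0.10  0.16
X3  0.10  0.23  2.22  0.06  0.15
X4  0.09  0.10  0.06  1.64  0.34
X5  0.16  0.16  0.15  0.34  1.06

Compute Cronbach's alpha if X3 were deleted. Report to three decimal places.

Remaining items: X1, X2, X4, X5 (k = 4).
sum of item variances = 0.92 + 1.04 + 1.64 + 1.06 = 4.66
σ²_total = 4.66 + 2 × 1.12 = 6.90
α (item deleted) = (4/3)·(1 − 4.66/6.90) = 0.433

Cronbach's alpha = 0.433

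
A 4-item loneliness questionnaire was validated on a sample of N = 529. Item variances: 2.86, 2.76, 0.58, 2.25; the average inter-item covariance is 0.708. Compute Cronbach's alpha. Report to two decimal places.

α = 0.67

sum of item variances = 2.86 + 2.76 + 0.58 + 2.25 = 8.45
Sum of the 6 distinct covariances = 6 × 0.708 = 4.248
σ²_total = sum of item variances + 2·Σcov = 8.45 + 2 × 4.248 = 16.946
α = (4/3)·(1 − 8.45/16.946) = 0.67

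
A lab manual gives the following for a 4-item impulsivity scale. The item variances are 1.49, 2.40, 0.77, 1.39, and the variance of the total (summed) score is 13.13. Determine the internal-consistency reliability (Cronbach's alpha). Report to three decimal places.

α = 0.719

Σσᵢ² = 1.49 + 2.40 + 0.77 + 1.39 = 6.05
α = (k/(k−1))·(1 − Σσᵢ²/total variance) = (4/3)·(1 − 6.05/13.13) = 0.719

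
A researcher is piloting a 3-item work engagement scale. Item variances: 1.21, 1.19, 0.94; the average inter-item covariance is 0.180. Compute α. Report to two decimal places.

Σσ²ᵢ = 1.21 + 1.19 + 0.94 = 3.34
Sum of the 3 distinct covariances = 3 × 0.180 = 0.540
Var(T) = Σσ²ᵢ + 2·Σcov = 3.34 + 2 × 0.540 = 4.420
α = (3/2)·(1 − 3.34/4.420) = 0.37

α = 0.37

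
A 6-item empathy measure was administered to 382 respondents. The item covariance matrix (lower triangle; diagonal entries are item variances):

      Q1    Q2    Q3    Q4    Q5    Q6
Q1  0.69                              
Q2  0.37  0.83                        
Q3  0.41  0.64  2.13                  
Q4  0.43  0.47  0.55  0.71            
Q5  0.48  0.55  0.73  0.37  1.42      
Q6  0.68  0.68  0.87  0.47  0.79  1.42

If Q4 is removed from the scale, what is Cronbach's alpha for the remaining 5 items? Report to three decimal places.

α = 0.821

Remaining items: Q1, Q2, Q3, Q5, Q6 (k = 5).
sum of item variances = 0.69 + 0.83 + 2.13 + 1.42 + 1.42 = 6.49
total variance = 6.49 + 2 × 6.20 = 18.89
α (item deleted) = (5/4)·(1 − 6.49/18.89) = 0.821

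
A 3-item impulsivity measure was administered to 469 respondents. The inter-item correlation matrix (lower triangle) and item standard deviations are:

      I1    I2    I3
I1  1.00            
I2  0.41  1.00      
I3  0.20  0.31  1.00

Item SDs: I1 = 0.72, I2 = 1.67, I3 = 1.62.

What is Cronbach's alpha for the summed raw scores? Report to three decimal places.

Σσ²ᵢ = 0.72² + 1.67² + 1.62² = 5.9317
Covariances σ_ij = r_ij · s_i · s_j:
  σ(I1,I2) = 0.41 × 0.72 × 1.67 = 0.4930
  σ(I1,I3) = 0.20 × 0.72 × 1.62 = 0.2333
  σ(I2,I3) = 0.31 × 1.67 × 1.62 = 0.8387
σ²_T = Σσ²ᵢ + 2·Σσ_ij = 5.9317 + 2 × 1.5650 = 9.0617
α = (3/2)·(1 − 5.9317/9.0617) = 0.518

α = 0.518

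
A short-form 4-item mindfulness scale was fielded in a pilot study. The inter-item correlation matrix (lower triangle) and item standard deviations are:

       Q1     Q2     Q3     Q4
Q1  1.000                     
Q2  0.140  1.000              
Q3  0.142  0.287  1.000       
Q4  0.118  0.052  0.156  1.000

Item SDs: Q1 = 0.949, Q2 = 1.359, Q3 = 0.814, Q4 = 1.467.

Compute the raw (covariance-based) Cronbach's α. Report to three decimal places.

Σσ²ᵢ = 0.949² + 1.359² + 0.814² + 1.467² = 5.5622
Covariances σ_ij = r_ij · s_i · s_j:
  σ(Q1,Q2) = 0.140 × 0.949 × 1.359 = 0.1806
  σ(Q1,Q3) = 0.142 × 0.949 × 0.814 = 0.1097
  σ(Q1,Q4) = 0.118 × 0.949 × 1.467 = 0.1643
  σ(Q2,Q3) = 0.287 × 1.359 × 0.814 = 0.3175
  σ(Q2,Q4) = 0.052 × 1.359 × 1.467 = 0.1037
  σ(Q3,Q4) = 0.156 × 0.814 × 1.467 = 0.1863
σ²_T = Σσ²ᵢ + 2·Σσ_ij = 5.5622 + 2 × 1.0621 = 7.6864
α = (4/3)·(1 − 5.5622/7.6864) = 0.368

Cronbach's α = 0.368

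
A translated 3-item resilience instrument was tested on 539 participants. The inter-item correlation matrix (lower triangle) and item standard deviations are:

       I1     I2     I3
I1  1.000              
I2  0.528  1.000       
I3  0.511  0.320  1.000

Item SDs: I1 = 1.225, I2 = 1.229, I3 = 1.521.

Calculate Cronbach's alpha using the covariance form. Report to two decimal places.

Cronbach's alpha = 0.70

Σσ²ᵢ = 1.225² + 1.229² + 1.521² = 5.3245
Covariances σ_ij = r_ij · s_i · s_j:
  σ(I1,I2) = 0.528 × 1.225 × 1.229 = 0.7949
  σ(I1,I3) = 0.511 × 1.225 × 1.521 = 0.9521
  σ(I2,I3) = 0.320 × 1.229 × 1.521 = 0.5982
σ²_T = Σσ²ᵢ + 2·Σσ_ij = 5.3245 + 2 × 2.3452 = 10.0149
α = (3/2)·(1 − 5.3245/10.0149) = 0.70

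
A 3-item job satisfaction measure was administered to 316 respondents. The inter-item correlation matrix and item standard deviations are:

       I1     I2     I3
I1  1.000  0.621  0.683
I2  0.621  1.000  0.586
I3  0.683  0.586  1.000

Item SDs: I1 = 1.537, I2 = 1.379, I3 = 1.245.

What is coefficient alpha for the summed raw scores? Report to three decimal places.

Σσ²ᵢ = 1.537² + 1.379² + 1.245² = 5.8140
Covariances σ_ij = r_ij · s_i · s_j:
  σ(I1,I2) = 0.621 × 1.537 × 1.379 = 1.3162
  σ(I1,I3) = 0.683 × 1.537 × 1.245 = 1.3070
  σ(I2,I3) = 0.586 × 1.379 × 1.245 = 1.0061
σ²_T = Σσ²ᵢ + 2·Σσ_ij = 5.8140 + 2 × 3.6293 = 13.0726
α = (3/2)·(1 − 5.8140/13.0726) = 0.833

coefficient alpha = 0.833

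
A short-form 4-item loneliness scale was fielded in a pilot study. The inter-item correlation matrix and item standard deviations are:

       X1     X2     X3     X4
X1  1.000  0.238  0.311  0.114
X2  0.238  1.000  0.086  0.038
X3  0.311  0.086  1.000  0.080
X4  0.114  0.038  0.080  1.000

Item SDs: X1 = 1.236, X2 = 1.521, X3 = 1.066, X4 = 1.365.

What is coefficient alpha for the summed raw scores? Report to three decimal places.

Σσ²ᵢ = 1.236² + 1.521² + 1.066² + 1.365² = 6.8407
Covariances σ_ij = r_ij · s_i · s_j:
  σ(X1,X2) = 0.238 × 1.236 × 1.521 = 0.4474
  σ(X1,X3) = 0.311 × 1.236 × 1.066 = 0.4098
  σ(X1,X4) = 0.114 × 1.236 × 1.365 = 0.1923
  σ(X2,X3) = 0.086 × 1.521 × 1.066 = 0.1394
  σ(X2,X4) = 0.038 × 1.521 × 1.365 = 0.0789
  σ(X3,X4) = 0.080 × 1.066 × 1.365 = 0.1164
σ²_T = Σσ²ᵢ + 2·Σσ_ij = 6.8407 + 2 × 1.3842 = 9.6091
α = (4/3)·(1 − 6.8407/9.6091) = 0.384

coefficient alpha = 0.384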